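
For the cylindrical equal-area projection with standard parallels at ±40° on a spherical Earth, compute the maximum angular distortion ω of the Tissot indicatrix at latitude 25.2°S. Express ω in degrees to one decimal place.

19.0°

For cylindrical equal-area with standard parallel φ₀, h = cos φ / cos φ₀ and k = cos φ₀ / cos φ, so h·k = 1.
At 25.2°: h = 1.181, k = 0.8466; principal scales a = 1.181, b = 0.8466.
sin(ω/2) = (a − b)/(a + b) = 0.3345/2.028 = 0.1650, so ω = 2 arcsin(0.1650) ≈ 19.0°.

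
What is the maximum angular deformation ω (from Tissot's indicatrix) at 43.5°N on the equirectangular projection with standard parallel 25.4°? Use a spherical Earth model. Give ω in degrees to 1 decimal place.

12.5°

The equidistant cylindrical projection with φ₀ = 25.4° has h = 1 (meridians true) and k = cos φ₀ / cos φ along parallels.
At 43.5°: h = 1.000, k = 1.245; principal scales a = 1.245, b = 1.000.
sin(ω/2) = (a − b)/(a + b) = 0.2453/2.245 = 0.1093, so ω = 2 arcsin(0.1093) ≈ 12.5°.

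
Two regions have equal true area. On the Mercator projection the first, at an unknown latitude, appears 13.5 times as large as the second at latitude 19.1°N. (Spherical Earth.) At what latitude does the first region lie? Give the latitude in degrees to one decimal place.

On Mercator, (apparent₁)/(apparent₂) = sec²φ₁ / sec²φ₂ when true areas are equal.
cos²φ₂ / cos²φ₁ = 13.5  ⇒  cos φ₁ = cos 19.1° / √13.5 = 0.9449/3.674 = 0.2572.
φ₁ = arccos(0.2572) ≈ 75.1°.

75.1°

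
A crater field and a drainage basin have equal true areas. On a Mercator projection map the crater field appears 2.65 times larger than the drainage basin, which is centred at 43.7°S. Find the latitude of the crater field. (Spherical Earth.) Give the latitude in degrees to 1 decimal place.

63.6°

On Mercator, (apparent₁)/(apparent₂) = sec²φ₁ / sec²φ₂ when true areas are equal.
cos²φ₂ / cos²φ₁ = 2.65  ⇒  cos φ₁ = cos 43.7° / √2.65 = 0.7230/1.628 = 0.4441.
φ₁ = arccos(0.4441) ≈ 63.6°.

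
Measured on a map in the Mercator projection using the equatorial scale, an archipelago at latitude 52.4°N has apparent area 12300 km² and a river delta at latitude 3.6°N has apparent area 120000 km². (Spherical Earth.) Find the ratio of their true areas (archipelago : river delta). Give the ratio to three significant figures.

Since Mercator area scale is 1/cos²φ, the true area equals the apparent area multiplied by cos²φ.
True area of archipelago: 12300 × cos²(52.4°) = 12300 × 0.3723 = 4579 km².
True area of river delta: 120000 × cos²(3.6°) = 120000 × 0.9961 = 119500 km².
Ratio = 4579 / 119500 ≈ 0.0383.

0.0383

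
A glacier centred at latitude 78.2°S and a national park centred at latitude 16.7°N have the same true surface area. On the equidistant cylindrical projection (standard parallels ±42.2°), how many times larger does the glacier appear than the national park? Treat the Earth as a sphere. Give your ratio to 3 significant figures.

With standard parallel φ₀ = 42.2°, the equirectangular projection gives x = Rλ cos φ₀, y = Rφ, so h = 1 and k = cos 42.2° / cos φ.
Areal scale at 78.2°: h·k = 1.000 × 3.623 = 3.623.
Areal scale at 16.7°: h·k = 1.000 × 0.7734 = 0.7734.
Ratio = 3.623/0.7734 ≈ 4.68.

4.68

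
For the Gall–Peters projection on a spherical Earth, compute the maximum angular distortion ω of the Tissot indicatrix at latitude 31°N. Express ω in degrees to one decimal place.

The Gall–Peters projection is cylindrical equal-area with φ₀ = 45°. For cylindrical equal-area with standard parallel φ₀, h = cos φ / cos φ₀ and k = cos φ₀ / cos φ, so h·k = 1.
At 31°: h = 1.212, k = 0.8249; principal scales a = 1.212, b = 0.8249.
sin(ω/2) = (a − b)/(a + b) = 0.3873/2.037 = 0.1901, so ω = 2 arcsin(0.1901) ≈ 21.9°.

21.9°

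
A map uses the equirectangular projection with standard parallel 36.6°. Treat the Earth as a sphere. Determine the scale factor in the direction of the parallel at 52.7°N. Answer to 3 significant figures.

The equidistant cylindrical projection with φ₀ = 36.6° has h = 1 (meridians true) and k = cos φ₀ / cos φ along parallels.
k = cos 36.6° / cos 52.7° = 0.8028/0.6060 = 1.325.

1.32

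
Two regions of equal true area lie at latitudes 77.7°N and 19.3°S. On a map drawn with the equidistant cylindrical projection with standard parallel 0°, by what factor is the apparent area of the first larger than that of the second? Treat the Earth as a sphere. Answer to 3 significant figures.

In the plate carrée (x = Rλ, y = Rφ), meridians are true-scale (h = 1) and parallels are stretched by k = sec φ.
Areal scale at 77.7°: h·k = 1.000 × 4.694 = 4.694.
Areal scale at 19.3°: h·k = 1.000 × 1.060 = 1.060.
Ratio = 4.694/1.060 ≈ 4.43.

4.43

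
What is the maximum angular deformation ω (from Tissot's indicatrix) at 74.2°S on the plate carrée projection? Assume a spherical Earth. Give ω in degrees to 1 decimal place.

Plate carrée maps x = Rλ, y = Rφ. The meridian scale is h = 1 and the parallel scale is k = 1/cos φ = sec φ.
At 74.2°: h = 1.000, k = 3.673; principal scales a = 3.673, b = 1.000.
sin(ω/2) = (a − b)/(a + b) = 2.673/4.673 = 0.5720, so ω = 2 arcsin(0.5720) ≈ 69.8°.

69.8°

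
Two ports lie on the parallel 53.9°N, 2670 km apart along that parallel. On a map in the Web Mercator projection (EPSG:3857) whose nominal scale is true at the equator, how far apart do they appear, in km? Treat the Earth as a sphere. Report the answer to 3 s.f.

4530 km

Mercator is conformal, so the point scale is isotropic: h = k = sec φ = 1/cos φ.
Along the parallel, k = sec 53.9° = 1/0.5892 = 1.697.
Map distance = 2670 × 1.697 ≈ 4530 km.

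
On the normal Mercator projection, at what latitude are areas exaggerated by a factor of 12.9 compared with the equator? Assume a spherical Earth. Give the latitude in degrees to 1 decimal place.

Mercator areal scale is sec²φ.
sec²φ = 12.9  ⇒  cos²φ = 0.07752  ⇒  cos φ = 0.2784.
φ = arccos(0.2784) ≈ 73.8°.

73.8°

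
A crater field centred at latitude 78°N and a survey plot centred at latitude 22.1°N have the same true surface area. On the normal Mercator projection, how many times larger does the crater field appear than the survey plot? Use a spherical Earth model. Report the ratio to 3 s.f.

On Mercator, area is exaggerated by sec²φ = 1/cos²φ.
At 78°: sec²(78°) = 1/0.2079² = 23.13.
At 22.1°: sec²(22.1°) = 1/0.9265² = 1.165.
Ratio = 23.13/1.165 = cos²(22.1°)/cos²(78°) ≈ 19.9.

19.9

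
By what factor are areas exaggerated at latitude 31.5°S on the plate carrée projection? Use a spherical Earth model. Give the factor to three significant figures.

1.17

In the plate carrée (x = Rλ, y = Rφ), meridians are true-scale (h = 1) and parallels are stretched by k = sec φ.
Areal scale = h·k = 1 × sec φ; at 31.5°, h = 1.000, k = 1.173, so h·k = 1.173.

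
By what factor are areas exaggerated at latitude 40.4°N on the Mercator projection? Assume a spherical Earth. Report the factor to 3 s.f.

1.72

Mercator is conformal, so the point scale is isotropic: h = k = sec φ = 1/cos φ.
Areal scale = k² = sec²φ = 1/cos²(40.4°) = 1/0.7615² = 1.724.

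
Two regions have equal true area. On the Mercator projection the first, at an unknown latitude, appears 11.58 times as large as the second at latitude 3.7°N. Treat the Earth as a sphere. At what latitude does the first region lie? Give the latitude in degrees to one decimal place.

72.9°

For equal true areas on Mercator, apparent areas scale as sec²φ, so the ratio is cos²φ₂ / cos²φ₁.
cos²φ₂ / cos²φ₁ = 11.58  ⇒  cos φ₁ = cos 3.7° / √11.58 = 0.9979/3.403 = 0.2933.
φ₁ = arccos(0.2933) ≈ 72.9°.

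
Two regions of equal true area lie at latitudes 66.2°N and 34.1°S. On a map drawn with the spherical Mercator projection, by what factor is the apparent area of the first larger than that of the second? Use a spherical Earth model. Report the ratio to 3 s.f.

Mercator areal scale is sec²φ.
At 66.2°: sec²(66.2°) = 1/0.4035² = 6.141.
At 34.1°: sec²(34.1°) = 1/0.8281² = 1.458.
Ratio = 6.141/1.458 = cos²(34.1°)/cos²(66.2°) ≈ 4.21.

4.21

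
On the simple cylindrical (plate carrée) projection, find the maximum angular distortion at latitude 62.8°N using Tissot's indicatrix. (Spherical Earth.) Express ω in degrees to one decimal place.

43.8°

In the plate carrée (x = Rλ, y = Rφ), meridians are true-scale (h = 1) and parallels are stretched by k = sec φ.
At 62.8°: h = 1.000, k = 2.188; principal scales a = 2.188, b = 1.000.
sin(ω/2) = (a − b)/(a + b) = 1.188/3.188 = 0.3726, so ω = 2 arcsin(0.3726) ≈ 43.8°.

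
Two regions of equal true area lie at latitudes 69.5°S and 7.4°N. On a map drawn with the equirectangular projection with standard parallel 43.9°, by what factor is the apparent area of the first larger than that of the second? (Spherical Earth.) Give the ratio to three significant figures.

2.83

The equidistant cylindrical projection with φ₀ = 43.9° has h = 1 (meridians true) and k = cos φ₀ / cos φ along parallels.
Areal scale at 69.5°: h·k = 1.000 × 2.057 = 2.057.
Areal scale at 7.4°: h·k = 1.000 × 0.7266 = 0.7266.
Ratio = 2.057/0.7266 ≈ 2.83.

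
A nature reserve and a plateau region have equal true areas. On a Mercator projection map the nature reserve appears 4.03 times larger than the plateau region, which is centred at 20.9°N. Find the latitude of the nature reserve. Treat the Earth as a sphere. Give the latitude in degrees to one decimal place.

On Mercator, (apparent₁)/(apparent₂) = sec²φ₁ / sec²φ₂ when true areas are equal.
cos²φ₂ / cos²φ₁ = 4.03  ⇒  cos φ₁ = cos 20.9° / √4.03 = 0.9342/2.007 = 0.4654.
φ₁ = arccos(0.4654) ≈ 62.3°.

62.3°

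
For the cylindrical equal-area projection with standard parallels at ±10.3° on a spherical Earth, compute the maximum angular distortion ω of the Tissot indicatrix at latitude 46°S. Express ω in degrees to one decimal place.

39.1°

A cylindrical equal-area projection with standard parallel φ₀ has meridian scale h = cos φ / cos φ₀ and parallel scale k = cos φ₀ / cos φ (so areas are preserved, h·k = 1).
At 46°: h = 0.7060, k = 1.416; principal scales a = 1.416, b = 0.7060.
sin(ω/2) = (a − b)/(a + b) = 0.7103/2.122 = 0.3347, so ω = 2 arcsin(0.3347) ≈ 39.1°.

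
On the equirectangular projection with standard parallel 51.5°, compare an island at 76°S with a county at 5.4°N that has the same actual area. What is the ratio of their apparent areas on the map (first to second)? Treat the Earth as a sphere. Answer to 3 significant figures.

4.12

The equidistant cylindrical projection with φ₀ = 51.5° has h = 1 (meridians true) and k = cos φ₀ / cos φ along parallels.
Areal scale at 76°: h·k = 1.000 × 2.573 = 2.573.
Areal scale at 5.4°: h·k = 1.000 × 0.6253 = 0.6253.
Ratio = 2.573/0.6253 ≈ 4.12.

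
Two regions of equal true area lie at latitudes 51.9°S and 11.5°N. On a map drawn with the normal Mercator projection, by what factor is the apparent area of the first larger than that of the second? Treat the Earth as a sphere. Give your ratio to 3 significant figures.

2.52

On Mercator, area is exaggerated by sec²φ = 1/cos²φ.
At 51.9°: sec²(51.9°) = 1/0.6170² = 2.627.
At 11.5°: sec²(11.5°) = 1/0.9799² = 1.041.
Ratio = 2.627/1.041 = cos²(11.5°)/cos²(51.9°) ≈ 2.52.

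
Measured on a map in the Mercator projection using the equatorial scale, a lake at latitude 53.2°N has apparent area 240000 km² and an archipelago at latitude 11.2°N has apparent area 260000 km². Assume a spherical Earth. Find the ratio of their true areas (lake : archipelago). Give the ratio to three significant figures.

0.344

Since Mercator area scale is 1/cos²φ, the true area equals the apparent area multiplied by cos²φ.
True area of lake: 240000 × cos²(53.2°) = 240000 × 0.3588 = 86120 km².
True area of archipelago: 260000 × cos²(11.2°) = 260000 × 0.9623 = 250200 km².
Ratio = 86120 / 250200 ≈ 0.344.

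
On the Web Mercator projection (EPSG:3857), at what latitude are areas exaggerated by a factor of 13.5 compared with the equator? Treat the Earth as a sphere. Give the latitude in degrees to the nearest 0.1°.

74.2°

Mercator areal scale is sec²φ.
sec²φ = 13.5  ⇒  cos²φ = 0.07407  ⇒  cos φ = 0.2722.
φ = arccos(0.2722) ≈ 74.2°.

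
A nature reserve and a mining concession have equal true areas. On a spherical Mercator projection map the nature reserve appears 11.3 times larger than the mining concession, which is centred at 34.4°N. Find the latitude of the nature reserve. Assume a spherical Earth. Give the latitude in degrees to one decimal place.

75.8°

Mercator areal scale is sec²φ, so apparent-area ratio = sec²φ₁ / sec²φ₂ = cos²φ₂ / cos²φ₁.
cos²φ₂ / cos²φ₁ = 11.3  ⇒  cos φ₁ = cos 34.4° / √11.3 = 0.8251/3.362 = 0.2455.
φ₁ = arccos(0.2455) ≈ 75.8°.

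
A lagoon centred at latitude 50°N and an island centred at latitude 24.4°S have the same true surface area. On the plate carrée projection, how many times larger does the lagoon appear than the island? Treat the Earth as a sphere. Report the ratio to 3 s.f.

1.42

For the equirectangular projection with φ₀ = 0 (plate carrée), h = 1 along meridians and k = sec φ along parallels.
Areal scale at 50°: h·k = 1.000 × 1.556 = 1.556.
Areal scale at 24.4°: h·k = 1.000 × 1.098 = 1.098.
Ratio = 1.556/1.098 ≈ 1.42.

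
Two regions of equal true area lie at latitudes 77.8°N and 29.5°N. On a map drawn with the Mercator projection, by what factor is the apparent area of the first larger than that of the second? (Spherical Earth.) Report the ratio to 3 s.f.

Mercator areal scale is sec²φ.
At 77.8°: sec²(77.8°) = 1/0.2113² = 22.39.
At 29.5°: sec²(29.5°) = 1/0.8704² = 1.320.
Ratio = 22.39/1.320 = cos²(29.5°)/cos²(77.8°) ≈ 17.0.

17.0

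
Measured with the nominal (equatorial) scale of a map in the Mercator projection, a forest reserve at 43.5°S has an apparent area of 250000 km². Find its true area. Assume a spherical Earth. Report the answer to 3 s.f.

The Mercator projection is conformal; its linear scale factor is the same in every direction and equals sec φ = 1/cos φ.
Areal scale = k² = sec²φ = 1/cos²(43.5°) = 1/0.7254² = 1.901.
True area = apparent / (areal scale) = 250000 / 1.901 ≈ 132000 km².

132000 km²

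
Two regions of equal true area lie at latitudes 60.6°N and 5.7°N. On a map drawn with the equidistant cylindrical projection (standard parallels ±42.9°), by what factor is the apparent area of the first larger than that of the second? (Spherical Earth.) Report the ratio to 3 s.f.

2.03

The equidistant cylindrical projection with φ₀ = 42.9° has h = 1 (meridians true) and k = cos φ₀ / cos φ along parallels.
Areal scale at 60.6°: h·k = 1.000 × 1.492 = 1.492.
Areal scale at 5.7°: h·k = 1.000 × 0.7362 = 0.7362.
Ratio = 1.492/0.7362 ≈ 2.03.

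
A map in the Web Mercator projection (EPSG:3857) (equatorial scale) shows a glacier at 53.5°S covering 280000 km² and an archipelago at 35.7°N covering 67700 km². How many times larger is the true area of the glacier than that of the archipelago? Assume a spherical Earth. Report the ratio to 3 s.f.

On Mercator the areal scale is sec²φ, so true area = apparent × cos²φ.
True area of glacier: 280000 × cos²(53.5°) = 280000 × 0.3538 = 99070 km².
True area of archipelago: 67700 × cos²(35.7°) = 67700 × 0.6595 = 44650 km².
Ratio = 99070 / 44650 ≈ 2.22.

2.22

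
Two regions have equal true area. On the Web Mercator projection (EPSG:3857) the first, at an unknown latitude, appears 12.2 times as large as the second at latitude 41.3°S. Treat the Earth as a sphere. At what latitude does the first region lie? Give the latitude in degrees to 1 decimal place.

Mercator areal scale is sec²φ, so apparent-area ratio = sec²φ₁ / sec²φ₂ = cos²φ₂ / cos²φ₁.
cos²φ₂ / cos²φ₁ = 12.2  ⇒  cos φ₁ = cos 41.3° / √12.2 = 0.7513/3.493 = 0.2151.
φ₁ = arccos(0.2151) ≈ 77.6°.

77.6°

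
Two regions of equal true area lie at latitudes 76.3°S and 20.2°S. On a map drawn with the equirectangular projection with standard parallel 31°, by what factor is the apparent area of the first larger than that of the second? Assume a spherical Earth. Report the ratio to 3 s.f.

The equidistant cylindrical projection with φ₀ = 31° has h = 1 (meridians true) and k = cos φ₀ / cos φ along parallels.
Areal scale at 76.3°: h·k = 1.000 × 3.619 = 3.619.
Areal scale at 20.2°: h·k = 1.000 × 0.9133 = 0.9133.
Ratio = 3.619/0.9133 ≈ 3.96.

3.96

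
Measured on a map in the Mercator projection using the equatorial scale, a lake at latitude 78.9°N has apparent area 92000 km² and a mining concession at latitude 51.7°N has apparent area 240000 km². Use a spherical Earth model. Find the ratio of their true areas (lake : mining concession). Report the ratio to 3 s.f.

0.0370

Mercator's areal exaggeration is sec²φ; hence true area = (apparent area) · cos²φ.
True area of lake: 92000 × cos²(78.9°) = 92000 × 0.03706 = 3410 km².
True area of mining concession: 240000 × cos²(51.7°) = 240000 × 0.3841 = 92190 km².
Ratio = 3410 / 92190 ≈ 0.0370.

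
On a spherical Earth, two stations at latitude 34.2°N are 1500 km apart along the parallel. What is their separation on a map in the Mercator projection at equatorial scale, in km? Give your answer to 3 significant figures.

Mercator is conformal, so the point scale is isotropic: h = k = sec φ = 1/cos φ.
Along the parallel, k = sec 34.2° = 1/0.8271 = 1.209.
Map distance = 1500 × 1.209 ≈ 1810 km.

1810 km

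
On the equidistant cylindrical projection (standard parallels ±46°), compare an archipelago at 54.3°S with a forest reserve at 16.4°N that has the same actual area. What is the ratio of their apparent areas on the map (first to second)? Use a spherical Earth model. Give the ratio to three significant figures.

The equidistant cylindrical projection with φ₀ = 46° has h = 1 (meridians true) and k = cos φ₀ / cos φ along parallels.
Areal scale at 54.3°: h·k = 1.000 × 1.190 = 1.190.
Areal scale at 16.4°: h·k = 1.000 × 0.7241 = 0.7241.
Ratio = 1.190/0.7241 ≈ 1.64.

1.64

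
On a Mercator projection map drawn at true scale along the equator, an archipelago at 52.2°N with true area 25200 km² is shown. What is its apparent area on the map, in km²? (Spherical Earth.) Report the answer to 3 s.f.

67100 km²

For Mercator, h = k = sec φ (a conformal cylindrical projection has a single point scale, 1/cos φ).
Areal scale = k² = sec²φ = 1/cos²(52.2°) = 1/0.6129² = 2.662.
Apparent area = 25200 × 2.662 ≈ 67100 km².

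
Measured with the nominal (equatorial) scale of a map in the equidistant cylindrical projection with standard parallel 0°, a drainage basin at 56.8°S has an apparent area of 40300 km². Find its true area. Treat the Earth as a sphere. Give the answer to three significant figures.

For the equirectangular projection with φ₀ = 0 (plate carrée), h = 1 along meridians and k = sec φ along parallels.
Areal scale = h·k = 1 × sec φ; at 56.8°, h = 1.000, k = 1.826, so h·k = 1.826.
True area = apparent / (areal scale) = 40300 / 1.826 ≈ 22100 km².

22100 km²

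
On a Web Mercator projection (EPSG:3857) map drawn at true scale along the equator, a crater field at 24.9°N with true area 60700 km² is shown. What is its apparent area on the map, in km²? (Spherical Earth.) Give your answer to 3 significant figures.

The Mercator projection is conformal; its linear scale factor is the same in every direction and equals sec φ = 1/cos φ.
Areal scale = k² = sec²φ = 1/cos²(24.9°) = 1/0.9070² = 1.215.
Apparent area = 60700 × 1.215 ≈ 73800 km².

73800 km²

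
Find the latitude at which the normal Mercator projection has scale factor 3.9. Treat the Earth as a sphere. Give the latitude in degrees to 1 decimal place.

Mercator scale is k = sec φ = 1/cos φ.
1/cos φ = 3.9  ⇒  cos φ = 0.2564  ⇒  φ = arccos(0.2564) ≈ 75.1°.

75.1°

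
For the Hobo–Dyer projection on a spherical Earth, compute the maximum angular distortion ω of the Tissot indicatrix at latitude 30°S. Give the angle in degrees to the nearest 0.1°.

The Hobo–Dyer projection is cylindrical equal-area with φ₀ = 37.5°. A cylindrical equal-area projection with standard parallel φ₀ has meridian scale h = cos φ / cos φ₀ and parallel scale k = cos φ₀ / cos φ (so areas are preserved, h·k = 1).
At 30°: h = 1.092, k = 0.9161; principal scales a = 1.092, b = 0.9161.
sin(ω/2) = (a − b)/(a + b) = 0.1755/2.008 = 0.08742, so ω = 2 arcsin(0.08742) ≈ 10.0°.

10.0°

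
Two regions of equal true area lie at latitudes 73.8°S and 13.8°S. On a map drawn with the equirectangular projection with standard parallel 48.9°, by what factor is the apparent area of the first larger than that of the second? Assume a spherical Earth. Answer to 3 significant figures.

3.48

The equidistant cylindrical projection with φ₀ = 48.9° has h = 1 (meridians true) and k = cos φ₀ / cos φ along parallels.
Areal scale at 73.8°: h·k = 1.000 × 2.356 = 2.356.
Areal scale at 13.8°: h·k = 1.000 × 0.6769 = 0.6769.
Ratio = 2.356/0.6769 ≈ 3.48.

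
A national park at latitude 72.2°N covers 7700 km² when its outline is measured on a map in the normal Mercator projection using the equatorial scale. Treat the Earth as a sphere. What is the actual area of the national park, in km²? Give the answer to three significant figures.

The Mercator projection is conformal; its linear scale factor is the same in every direction and equals sec φ = 1/cos φ.
Areal scale = k² = sec²φ = 1/cos²(72.2°) = 1/0.3057² = 10.70.
True area = apparent / (areal scale) = 7700 / 10.70 ≈ 720 km².

720 km²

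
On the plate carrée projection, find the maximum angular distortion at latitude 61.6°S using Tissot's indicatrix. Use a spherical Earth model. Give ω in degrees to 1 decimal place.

For the equirectangular projection with φ₀ = 0 (plate carrée), h = 1 along meridians and k = sec φ along parallels.
At 61.6°: h = 1.000, k = 2.103; principal scales a = 2.103, b = 1.000.
sin(ω/2) = (a − b)/(a + b) = 1.103/3.103 = 0.3554, so ω = 2 arcsin(0.3554) ≈ 41.6°.

41.6°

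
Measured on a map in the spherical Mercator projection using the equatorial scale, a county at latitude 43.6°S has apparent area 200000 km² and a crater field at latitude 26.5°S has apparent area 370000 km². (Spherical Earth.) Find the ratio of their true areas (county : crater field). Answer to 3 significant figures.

On Mercator the areal scale is sec²φ, so true area = apparent × cos²φ.
True area of county: 200000 × cos²(43.6°) = 200000 × 0.5244 = 104900 km².
True area of crater field: 370000 × cos²(26.5°) = 370000 × 0.8009 = 296300 km².
Ratio = 104900 / 296300 ≈ 0.354.

0.354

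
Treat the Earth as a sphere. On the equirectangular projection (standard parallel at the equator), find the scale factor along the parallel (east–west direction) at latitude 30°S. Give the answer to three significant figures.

Plate carrée maps x = Rλ, y = Rφ. The meridian scale is h = 1 and the parallel scale is k = 1/cos φ = sec φ.
k = 1/cos 30° = 1/0.8660 = 1.155.

1.15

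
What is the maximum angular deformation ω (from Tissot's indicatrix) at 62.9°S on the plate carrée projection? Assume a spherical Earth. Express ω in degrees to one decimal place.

For the equirectangular projection with φ₀ = 0 (plate carrée), h = 1 along meridians and k = sec φ along parallels.
At 62.9°: h = 1.000, k = 2.195; principal scales a = 2.195, b = 1.000.
sin(ω/2) = (a − b)/(a + b) = 1.195/3.195 = 0.3741, so ω = 2 arcsin(0.3741) ≈ 43.9°.

43.9°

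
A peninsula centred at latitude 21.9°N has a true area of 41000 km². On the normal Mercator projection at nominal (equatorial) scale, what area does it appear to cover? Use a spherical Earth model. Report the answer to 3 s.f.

47600 km²

For Mercator, h = k = sec φ (a conformal cylindrical projection has a single point scale, 1/cos φ).
Areal scale = k² = sec²φ = 1/cos²(21.9°) = 1/0.9278² = 1.162.
Apparent area = 41000 × 1.162 ≈ 47600 km².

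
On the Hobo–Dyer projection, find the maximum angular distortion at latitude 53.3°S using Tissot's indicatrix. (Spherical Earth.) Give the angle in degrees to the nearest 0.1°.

32.0°

Hobo–Dyer is a cylindrical equal-area projection with standard parallels at ±37.5°. A cylindrical equal-area projection with standard parallel φ₀ has meridian scale h = cos φ / cos φ₀ and parallel scale k = cos φ₀ / cos φ (so areas are preserved, h·k = 1).
At 53.3°: h = 0.7533, k = 1.328; principal scales a = 1.328, b = 0.7533.
sin(ω/2) = (a − b)/(a + b) = 0.5742/2.081 = 0.2760, so ω = 2 arcsin(0.2760) ≈ 32.0°.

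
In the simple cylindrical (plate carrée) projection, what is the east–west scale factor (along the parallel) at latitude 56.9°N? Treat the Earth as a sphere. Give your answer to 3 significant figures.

In the plate carrée (x = Rλ, y = Rφ), meridians are true-scale (h = 1) and parallels are stretched by k = sec φ.
k = 1/cos 56.9° = 1/0.5461 = 1.831.

1.83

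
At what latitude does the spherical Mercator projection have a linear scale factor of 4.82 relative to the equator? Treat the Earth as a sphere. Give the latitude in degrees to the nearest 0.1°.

78.0°

Mercator scale is k = sec φ = 1/cos φ.
1/cos φ = 4.82  ⇒  cos φ = 0.2075  ⇒  φ = arccos(0.2075) ≈ 78.0°.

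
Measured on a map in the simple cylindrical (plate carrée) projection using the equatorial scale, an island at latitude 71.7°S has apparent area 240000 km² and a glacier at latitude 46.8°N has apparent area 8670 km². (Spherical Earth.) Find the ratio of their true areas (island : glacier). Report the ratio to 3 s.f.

On the plate carrée, areal scale = h·k = 1 × sec φ, so true area = apparent × cos φ.
True area of island: 240000 × cos(71.7°) = 240000 × 0.3140 = 75360 km².
True area of glacier: 8670 × cos(46.8°) = 8670 × 0.6845 = 5935 km².
Ratio = 75360 / 5935 ≈ 12.7.

12.7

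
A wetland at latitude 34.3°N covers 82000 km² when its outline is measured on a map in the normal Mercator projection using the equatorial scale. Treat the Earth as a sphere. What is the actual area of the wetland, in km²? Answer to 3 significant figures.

The Mercator projection is conformal; its linear scale factor is the same in every direction and equals sec φ = 1/cos φ.
Areal scale = k² = sec²φ = 1/cos²(34.3°) = 1/0.8261² = 1.465.
True area = apparent / (areal scale) = 82000 / 1.465 ≈ 56000 km².

56000 km²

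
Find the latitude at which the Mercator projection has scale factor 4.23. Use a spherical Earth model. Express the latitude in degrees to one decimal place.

Mercator scale is k = sec φ = 1/cos φ.
1/cos φ = 4.23  ⇒  cos φ = 0.2364  ⇒  φ = arccos(0.2364) ≈ 76.3°.

76.3°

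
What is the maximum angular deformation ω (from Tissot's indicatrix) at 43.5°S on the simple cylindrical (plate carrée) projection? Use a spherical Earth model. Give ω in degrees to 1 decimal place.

For the equirectangular projection with φ₀ = 0 (plate carrée), h = 1 along meridians and k = sec φ along parallels.
At 43.5°: h = 1.000, k = 1.379; principal scales a = 1.379, b = 1.000.
sin(ω/2) = (a − b)/(a + b) = 0.3786/2.379 = 0.1592, so ω = 2 arcsin(0.1592) ≈ 18.3°.

18.3°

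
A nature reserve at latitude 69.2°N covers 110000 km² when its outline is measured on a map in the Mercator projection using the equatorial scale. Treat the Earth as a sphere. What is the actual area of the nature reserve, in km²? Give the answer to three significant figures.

13900 km²

For Mercator, h = k = sec φ (a conformal cylindrical projection has a single point scale, 1/cos φ).
Areal scale = k² = sec²φ = 1/cos²(69.2°) = 1/0.3551² = 7.930.
True area = apparent / (areal scale) = 110000 / 7.930 ≈ 13900 km².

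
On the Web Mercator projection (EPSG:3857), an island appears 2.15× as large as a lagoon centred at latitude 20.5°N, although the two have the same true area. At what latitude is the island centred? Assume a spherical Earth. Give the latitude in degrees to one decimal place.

50.3°

Mercator areal scale is sec²φ, so apparent-area ratio = sec²φ₁ / sec²φ₂ = cos²φ₂ / cos²φ₁.
cos²φ₂ / cos²φ₁ = 2.15  ⇒  cos φ₁ = cos 20.5° / √2.15 = 0.9367/1.466 = 0.6388.
φ₁ = arccos(0.6388) ≈ 50.3°.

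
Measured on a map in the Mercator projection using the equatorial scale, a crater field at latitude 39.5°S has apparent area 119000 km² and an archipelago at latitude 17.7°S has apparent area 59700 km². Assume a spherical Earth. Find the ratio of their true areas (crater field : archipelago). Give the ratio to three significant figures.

On Mercator the areal scale is sec²φ, so true area = apparent × cos²φ.
True area of crater field: 119000 × cos²(39.5°) = 119000 × 0.5954 = 70850 km².
True area of archipelago: 59700 × cos²(17.7°) = 59700 × 0.9076 = 54180 km².
Ratio = 70850 / 54180 ≈ 1.31.

1.31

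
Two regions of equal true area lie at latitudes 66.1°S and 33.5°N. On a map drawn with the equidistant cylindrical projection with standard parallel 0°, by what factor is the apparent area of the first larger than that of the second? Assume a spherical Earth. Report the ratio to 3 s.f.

For the equirectangular projection with φ₀ = 0 (plate carrée), h = 1 along meridians and k = sec φ along parallels.
Areal scale at 66.1°: h·k = 1.000 × 2.468 = 2.468.
Areal scale at 33.5°: h·k = 1.000 × 1.199 = 1.199.
Ratio = 2.468/1.199 ≈ 2.06.

2.06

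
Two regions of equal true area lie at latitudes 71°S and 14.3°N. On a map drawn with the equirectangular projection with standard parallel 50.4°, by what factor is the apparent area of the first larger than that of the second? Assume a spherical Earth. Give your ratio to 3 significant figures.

2.98

In the equirectangular projection with standard parallel φ₀ = 50.4° (x = Rλ cos φ₀, y = Rφ), meridians are true-scale (h = 1) and the parallel scale is k = cos φ₀ / cos φ.
Areal scale at 71°: h·k = 1.000 × 1.958 = 1.958.
Areal scale at 14.3°: h·k = 1.000 × 0.6578 = 0.6578.
Ratio = 1.958/0.6578 ≈ 2.98.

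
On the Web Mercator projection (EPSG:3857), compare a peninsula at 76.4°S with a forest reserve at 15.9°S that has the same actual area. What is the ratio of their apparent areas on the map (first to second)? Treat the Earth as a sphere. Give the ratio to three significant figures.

Mercator areal scale is sec²φ.
At 76.4°: sec²(76.4°) = 1/0.2351² = 18.09.
At 15.9°: sec²(15.9°) = 1/0.9617² = 1.081.
Ratio = 18.09/1.081 = cos²(15.9°)/cos²(76.4°) ≈ 16.7.

16.7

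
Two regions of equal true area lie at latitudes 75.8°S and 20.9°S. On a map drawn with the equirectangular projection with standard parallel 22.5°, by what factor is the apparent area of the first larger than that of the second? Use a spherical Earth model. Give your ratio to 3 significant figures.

With standard parallel φ₀ = 22.5°, the equirectangular projection gives x = Rλ cos φ₀, y = Rφ, so h = 1 and k = cos 22.5° / cos φ.
Areal scale at 75.8°: h·k = 1.000 × 3.766 = 3.766.
Areal scale at 20.9°: h·k = 1.000 × 0.9889 = 0.9889.
Ratio = 3.766/0.9889 ≈ 3.81.

3.81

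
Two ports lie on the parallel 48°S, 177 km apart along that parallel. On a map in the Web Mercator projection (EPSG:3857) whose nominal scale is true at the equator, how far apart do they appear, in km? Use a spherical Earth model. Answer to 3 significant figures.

The Mercator projection is conformal; its linear scale factor is the same in every direction and equals sec φ = 1/cos φ.
Along the parallel, k = sec 48° = 1/0.6691 = 1.494.
Map distance = 177 × 1.494 ≈ 265 km.

265 km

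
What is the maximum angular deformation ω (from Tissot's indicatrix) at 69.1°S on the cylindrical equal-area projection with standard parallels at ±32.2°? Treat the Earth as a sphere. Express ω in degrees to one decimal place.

Cylindrical equal-area (φ₀ = 32.2°): h = cos φ / cos 32.2° along meridians, k = cos 32.2° / cos φ along parallels; h·k = 1.
At 69.1°: h = 0.4216, k = 2.372; principal scales a = 2.372, b = 0.4216.
sin(ω/2) = (a − b)/(a + b) = 1.950/2.794 = 0.6982, so ω = 2 arcsin(0.6982) ≈ 88.6°.

88.6°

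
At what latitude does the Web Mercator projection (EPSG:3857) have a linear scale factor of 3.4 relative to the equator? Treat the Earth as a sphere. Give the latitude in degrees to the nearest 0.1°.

Mercator scale is k = sec φ = 1/cos φ.
1/cos φ = 3.4  ⇒  cos φ = 0.2941  ⇒  φ = arccos(0.2941) ≈ 72.9°.

72.9°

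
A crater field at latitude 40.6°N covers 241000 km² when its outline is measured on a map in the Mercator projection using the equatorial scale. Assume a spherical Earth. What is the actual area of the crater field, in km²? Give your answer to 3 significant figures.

Mercator is conformal, so the point scale is isotropic: h = k = sec φ = 1/cos φ.
Areal scale = k² = sec²φ = 1/cos²(40.6°) = 1/0.7593² = 1.735.
True area = apparent / (areal scale) = 241000 / 1.735 ≈ 139000 km².

139000 km²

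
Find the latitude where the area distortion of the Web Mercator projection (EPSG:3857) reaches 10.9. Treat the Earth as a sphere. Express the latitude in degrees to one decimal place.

Mercator areal scale is sec²φ.
sec²φ = 10.9  ⇒  cos²φ = 0.09174  ⇒  cos φ = 0.3029.
φ = arccos(0.3029) ≈ 72.4°.

72.4°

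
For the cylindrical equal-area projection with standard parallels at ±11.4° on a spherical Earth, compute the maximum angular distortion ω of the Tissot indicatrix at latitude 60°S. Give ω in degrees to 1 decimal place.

71.9°

A cylindrical equal-area projection with standard parallel φ₀ has meridian scale h = cos φ / cos φ₀ and parallel scale k = cos φ₀ / cos φ (so areas are preserved, h·k = 1).
At 60°: h = 0.5101, k = 1.961; principal scales a = 1.961, b = 0.5101.
sin(ω/2) = (a − b)/(a + b) = 1.450/2.471 = 0.5871, so ω = 2 arcsin(0.5871) ≈ 71.9°.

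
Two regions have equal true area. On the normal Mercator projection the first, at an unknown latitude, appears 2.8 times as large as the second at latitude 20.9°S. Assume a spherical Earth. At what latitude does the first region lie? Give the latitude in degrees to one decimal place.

56.1°

On Mercator, (apparent₁)/(apparent₂) = sec²φ₁ / sec²φ₂ when true areas are equal.
cos²φ₂ / cos²φ₁ = 2.8  ⇒  cos φ₁ = cos 20.9° / √2.8 = 0.9342/1.673 = 0.5583.
φ₁ = arccos(0.5583) ≈ 56.1°.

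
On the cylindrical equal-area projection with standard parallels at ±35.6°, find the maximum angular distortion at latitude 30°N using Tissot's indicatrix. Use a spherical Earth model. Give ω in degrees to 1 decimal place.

Cylindrical equal-area (φ₀ = 35.6°): h = cos φ / cos 35.6° along meridians, k = cos 35.6° / cos φ along parallels; h·k = 1.
At 30°: h = 1.065, k = 0.9389; principal scales a = 1.065, b = 0.9389.
sin(ω/2) = (a − b)/(a + b) = 0.1262/2.004 = 0.06298, so ω = 2 arcsin(0.06298) ≈ 7.2°.

7.2°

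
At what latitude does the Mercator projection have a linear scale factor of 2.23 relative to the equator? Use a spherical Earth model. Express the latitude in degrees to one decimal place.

63.4°

Mercator scale is k = sec φ = 1/cos φ.
1/cos φ = 2.23  ⇒  cos φ = 0.4484  ⇒  φ = arccos(0.4484) ≈ 63.4°.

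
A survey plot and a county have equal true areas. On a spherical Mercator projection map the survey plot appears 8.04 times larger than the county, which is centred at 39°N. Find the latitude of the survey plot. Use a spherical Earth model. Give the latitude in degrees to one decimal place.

74.1°

On Mercator, (apparent₁)/(apparent₂) = sec²φ₁ / sec²φ₂ when true areas are equal.
cos²φ₂ / cos²φ₁ = 8.04  ⇒  cos φ₁ = cos 39° / √8.04 = 0.7771/2.835 = 0.2741.
φ₁ = arccos(0.2741) ≈ 74.1°.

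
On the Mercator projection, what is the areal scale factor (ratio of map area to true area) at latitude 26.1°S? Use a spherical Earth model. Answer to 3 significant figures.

For Mercator, h = k = sec φ (a conformal cylindrical projection has a single point scale, 1/cos φ).
Areal scale = k² = sec²φ = 1/cos²(26.1°) = 1/0.8980² = 1.240.

1.24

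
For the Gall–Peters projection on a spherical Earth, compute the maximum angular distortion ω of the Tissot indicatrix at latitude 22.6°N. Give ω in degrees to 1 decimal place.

The Gall–Peters projection is cylindrical equal-area with φ₀ = 45°. Cylindrical equal-area (φ₀ = 45°): h = cos φ / cos 45° along meridians, k = cos 45° / cos φ along parallels; h·k = 1.
At 22.6°: h = 1.306, k = 0.7659; principal scales a = 1.306, b = 0.7659.
sin(ω/2) = (a − b)/(a + b) = 0.5397/2.072 = 0.2605, so ω = 2 arcsin(0.2605) ≈ 30.2°.

30.2°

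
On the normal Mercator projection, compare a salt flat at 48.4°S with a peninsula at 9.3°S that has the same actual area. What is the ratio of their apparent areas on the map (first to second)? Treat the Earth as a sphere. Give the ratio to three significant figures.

2.21

Mercator areal scale is sec²φ.
At 48.4°: sec²(48.4°) = 1/0.6639² = 2.269.
At 9.3°: sec²(9.3°) = 1/0.9869² = 1.027.
Ratio = 2.269/1.027 = cos²(9.3°)/cos²(48.4°) ≈ 2.21.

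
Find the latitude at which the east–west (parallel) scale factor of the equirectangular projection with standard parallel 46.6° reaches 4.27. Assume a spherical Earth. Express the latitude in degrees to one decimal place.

With standard parallel φ₀ = 46.6°, the equirectangular projection gives x = Rλ cos φ₀, y = Rφ, so h = 1 and k = cos 46.6° / cos φ.
k = cos φ₀ / cos φ = 4.27  ⇒  cos φ = cos 46.6° / 4.27 = 0.1609.
φ = arccos(0.1609) ≈ 80.7°.

80.7°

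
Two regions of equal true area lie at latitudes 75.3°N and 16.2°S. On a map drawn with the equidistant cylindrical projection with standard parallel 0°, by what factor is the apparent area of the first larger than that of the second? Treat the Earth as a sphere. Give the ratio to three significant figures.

In the plate carrée (x = Rλ, y = Rφ), meridians are true-scale (h = 1) and parallels are stretched by k = sec φ.
Areal scale at 75.3°: h·k = 1.000 × 3.941 = 3.941.
Areal scale at 16.2°: h·k = 1.000 × 1.041 = 1.041.
Ratio = 3.941/1.041 ≈ 3.78.

3.78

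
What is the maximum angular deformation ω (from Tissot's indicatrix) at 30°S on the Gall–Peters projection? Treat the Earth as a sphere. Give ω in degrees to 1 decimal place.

Gall–Peters is a cylindrical equal-area projection with standard parallels at ±45°. Cylindrical equal-area (φ₀ = 45°): h = cos φ / cos 45° along meridians, k = cos 45° / cos φ along parallels; h·k = 1.
At 30°: h = 1.225, k = 0.8165; principal scales a = 1.225, b = 0.8165.
sin(ω/2) = (a − b)/(a + b) = 0.4082/2.041 = 0.2000, so ω = 2 arcsin(0.2000) ≈ 23.1°.

23.1°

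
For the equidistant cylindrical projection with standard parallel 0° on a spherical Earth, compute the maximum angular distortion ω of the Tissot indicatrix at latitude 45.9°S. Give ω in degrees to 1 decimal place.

20.7°

Plate carrée maps x = Rλ, y = Rφ. The meridian scale is h = 1 and the parallel scale is k = 1/cos φ = sec φ.
At 45.9°: h = 1.000, k = 1.437; principal scales a = 1.437, b = 1.000.
sin(ω/2) = (a − b)/(a + b) = 0.4370/2.437 = 0.1793, so ω = 2 arcsin(0.1793) ≈ 20.7°.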